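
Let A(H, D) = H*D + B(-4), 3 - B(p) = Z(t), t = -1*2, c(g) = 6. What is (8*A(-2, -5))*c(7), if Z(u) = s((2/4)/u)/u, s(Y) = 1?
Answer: 648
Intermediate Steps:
t = -2
Z(u) = 1/u
B(p) = 7/2 (B(p) = 3 - 1/(-2) = 3 - 1*(-1/2) = 3 + 1/2 = 7/2)
A(H, D) = 7/2 + D*H (A(H, D) = H*D + 7/2 = D*H + 7/2 = 7/2 + D*H)
(8*A(-2, -5))*c(7) = (8*(7/2 - 5*(-2)))*6 = (8*(7/2 + 10))*6 = (8*(27/2))*6 = 108*6 = 648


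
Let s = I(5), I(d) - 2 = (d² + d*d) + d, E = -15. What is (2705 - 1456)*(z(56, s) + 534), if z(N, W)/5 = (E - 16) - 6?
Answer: 435901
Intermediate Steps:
I(d) = 2 + d + 2*d² (I(d) = 2 + ((d² + d*d) + d) = 2 + ((d² + d²) + d) = 2 + (2*d² + d) = 2 + (d + 2*d²) = 2 + d + 2*d²)
s = 57 (s = 2 + 5 + 2*5² = 2 + 5 + 2*25 = 2 + 5 + 50 = 57)
z(N, W) = -185 (z(N, W) = 5*((-15 - 16) - 6) = 5*(-31 - 6) = 5*(-37) = -185)
(2705 - 1456)*(z(56, s) + 534) = (2705 - 1456)*(-185 + 534) = 1249*349 = 435901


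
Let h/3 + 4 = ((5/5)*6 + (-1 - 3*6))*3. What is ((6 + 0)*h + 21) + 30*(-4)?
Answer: -873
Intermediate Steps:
h = -129 (h = -12 + 3*(((5/5)*6 + (-1 - 3*6))*3) = -12 + 3*(((5*(1/5))*6 + (-1 - 18))*3) = -12 + 3*((1*6 - 19)*3) = -12 + 3*((6 - 19)*3) = -12 + 3*(-13*3) = -12 + 3*(-39) = -12 - 117 = -129)
((6 + 0)*h + 21) + 30*(-4) = ((6 + 0)*(-129) + 21) + 30*(-4) = (6*(-129) + 21) - 120 = (-774 + 21) - 120 = -753 - 120 = -873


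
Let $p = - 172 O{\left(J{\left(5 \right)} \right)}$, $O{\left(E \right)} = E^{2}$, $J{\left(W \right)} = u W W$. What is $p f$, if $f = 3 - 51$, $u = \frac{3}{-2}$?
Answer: $11610000$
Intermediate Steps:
$u = - \frac{3}{2}$ ($u = 3 \left(- \frac{1}{2}\right) = - \frac{3}{2} \approx -1.5$)
$J{\left(W \right)} = - \frac{3 W^{2}}{2}$ ($J{\left(W \right)} = - \frac{3 W}{2} W = - \frac{3 W^{2}}{2}$)
$f = -48$ ($f = 3 - 51 = -48$)
$p = -241875$ ($p = - 172 \left(- \frac{3 \cdot 5^{2}}{2}\right)^{2} = - 172 \left(\left(- \frac{3}{2}\right) 25\right)^{2} = - 172 \left(- \frac{75}{2}\right)^{2} = \left(-172\right) \frac{5625}{4} = -241875$)
$p f = \left(-241875\right) \left(-48\right) = 11610000$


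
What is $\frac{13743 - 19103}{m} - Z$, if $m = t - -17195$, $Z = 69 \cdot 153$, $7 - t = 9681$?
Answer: $- \frac{79404557}{7521} \approx -10558.0$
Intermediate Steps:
$t = -9674$ ($t = 7 - 9681 = -9674$)
$Z = 10557$
$m = 7521$ ($m = -9674 - -17195 = -9674 + 17195 = 7521$)
$\frac{13743 - 19103}{m} - Z = \frac{13743 - 19103}{7521} - 10557 = \left(-5360\right) \frac{1}{7521} - 10557 = - \frac{5360}{7521} - 10557 = - \frac{79404557}{7521}$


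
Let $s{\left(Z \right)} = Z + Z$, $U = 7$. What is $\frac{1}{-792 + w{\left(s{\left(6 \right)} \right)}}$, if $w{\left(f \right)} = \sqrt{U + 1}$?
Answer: $- \frac{99}{78407} - \frac{\sqrt{2}}{313628} \approx -0.0012672$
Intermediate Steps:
$s{\left(Z \right)} = 2 Z$
$w{\left(f \right)} = 2 \sqrt{2}$ ($w{\left(f \right)} = \sqrt{7 + 1} = \sqrt{8} = 2 \sqrt{2}$)
$\frac{1}{-792 + w{\left(s{\left(6 \right)} \right)}} = \frac{1}{-792 + 2 \sqrt{2}}$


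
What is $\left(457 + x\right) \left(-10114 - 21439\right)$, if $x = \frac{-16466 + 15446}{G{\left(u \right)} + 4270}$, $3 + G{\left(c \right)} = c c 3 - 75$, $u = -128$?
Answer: $- \frac{192293353241}{13336} \approx -1.4419 \cdot 10^{7}$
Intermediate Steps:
$G{\left(c \right)} = -78 + 3 c^{2}$ ($G{\left(c \right)} = -3 + \left(c c 3 - 75\right) = -3 + \left(c^{2} \cdot 3 - 75\right) = -3 + \left(3 c^{2} - 75\right) = -3 + \left(-75 + 3 c^{2}\right) = -78 + 3 c^{2}$)
$x = - \frac{255}{13336}$ ($x = \frac{-16466 + 15446}{\left(-78 + 3 \left(-128\right)^{2}\right) + 4270} = - \frac{1020}{\left(-78 + 3 \cdot 16384\right) + 4270} = - \frac{1020}{\left(-78 + 49152\right) + 4270} = - \frac{1020}{49074 + 4270} = - \frac{1020}{53344} = \left(-1020\right) \frac{1}{53344} = - \frac{255}{13336} \approx -0.019121$)
$\left(457 + x\right) \left(-10114 - 21439\right) = \left(457 - \frac{255}{13336}\right) \left(-10114 - 21439\right) = \frac{6094297}{13336} \left(-31553\right) = - \frac{192293353241}{13336}$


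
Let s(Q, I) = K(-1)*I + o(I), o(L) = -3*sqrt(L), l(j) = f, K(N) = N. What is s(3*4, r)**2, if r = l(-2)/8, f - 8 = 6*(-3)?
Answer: (5 - 6*I*sqrt(5))**2/16 ≈ -9.6875 - 8.3853*I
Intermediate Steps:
f = -10 (f = 8 + 6*(-3) = 8 - 18 = -10)
l(j) = -10
r = -5/4 (r = -10/8 = -10*1/8 = -5/4 ≈ -1.2500)
s(Q, I) = -I - 3*sqrt(I)
s(3*4, r)**2 = (-1*(-5/4) - 3*I*sqrt(5)/2)**2 = (5/4 - 3*I*sqrt(5)/2)**2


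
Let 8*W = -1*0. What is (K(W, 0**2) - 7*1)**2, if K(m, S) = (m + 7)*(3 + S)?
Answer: 196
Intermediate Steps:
W = 0 (W = (-1*0)/8 = (1/8)*0 = 0)
K(m, S) = (3 + S)*(7 + m) (K(m, S) = (7 + m)*(3 + S) = (3 + S)*(7 + m))
(K(W, 0**2) - 7*1)**2 = ((21 + 3*0 + 7*0**2 + 0**2*0) - 7*1)**2 = ((21 + 0 + 7*0 + 0*0) - 7)**2 = ((21 + 0 + 0 + 0) - 7)**2 = (21 - 7)**2 = 14**2 = 196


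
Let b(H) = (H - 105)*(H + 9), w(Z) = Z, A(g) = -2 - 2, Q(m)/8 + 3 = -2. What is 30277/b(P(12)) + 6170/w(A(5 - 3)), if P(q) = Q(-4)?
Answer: -13806521/8990 ≈ -1535.8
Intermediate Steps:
Q(m) = -40 (Q(m) = -24 + 8*(-2) = -24 - 16 = -40)
P(q) = -40
A(g) = -4
b(H) = (-105 + H)*(9 + H)
30277/b(P(12)) + 6170/w(A(5 - 3)) = 30277/(-945 + (-40)² - 96*(-40)) + 6170/(-4) = 30277/(-945 + 1600 + 3840) + 6170*(-¼) = 30277/4495 - 3085/2 = -13806521/8990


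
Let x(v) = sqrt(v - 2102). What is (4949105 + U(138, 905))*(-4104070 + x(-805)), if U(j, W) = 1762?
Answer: -20318704728690 + 14852601*I*sqrt(323) ≈ -2.0319e+13 + 2.6693e+8*I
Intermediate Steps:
x(v) = sqrt(-2102 + v)
(4949105 + U(138, 905))*(-4104070 + x(-805)) = (4949105 + 1762)*(-4104070 + sqrt(-2102 - 805)) = 4950867*(-4104070 + sqrt(-2907)) = 4950867*(-4104070 + 3*I*sqrt(323)) = -20318704728690 + 14852601*I*sqrt(323)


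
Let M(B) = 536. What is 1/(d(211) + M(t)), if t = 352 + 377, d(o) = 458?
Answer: 1/994 ≈ 0.0010060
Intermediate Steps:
t = 729
1/(d(211) + M(t)) = 1/(458 + 536) = 1/994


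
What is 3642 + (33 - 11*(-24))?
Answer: 3939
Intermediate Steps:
3642 + (33 - 11*(-24)) = 3642 + (33 + 264) = 3642 + 297 = 3939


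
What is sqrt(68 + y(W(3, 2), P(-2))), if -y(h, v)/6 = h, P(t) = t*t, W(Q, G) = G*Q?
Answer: 4*sqrt(2) ≈ 5.6569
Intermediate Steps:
P(t) = t**2
y(h, v) = -6*h
sqrt(68 + y(W(3, 2), P(-2))) = sqrt(68 - 12*3) = sqrt(68 - 6*6) = sqrt(68 - 36) = sqrt(32) = 4*sqrt(2)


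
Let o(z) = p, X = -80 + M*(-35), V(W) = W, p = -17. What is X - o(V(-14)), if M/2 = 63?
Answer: -4473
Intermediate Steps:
M = 126 (M = 2*63 = 126)
X = -4490 (X = -80 + 126*(-35) = -80 - 4410 = -4490)
o(z) = -17
X - o(V(-14)) = -4490 - 1*(-17) = -4490 + 17 = -4473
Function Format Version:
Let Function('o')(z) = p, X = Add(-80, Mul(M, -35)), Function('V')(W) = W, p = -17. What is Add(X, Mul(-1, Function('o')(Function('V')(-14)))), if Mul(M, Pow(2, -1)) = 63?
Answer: -4473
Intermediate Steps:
M = 126 (M = Mul(2, 63) = 126)
X = -4490 (X = Add(-80, Mul(126, -35)) = Add(-80, -4410) = -4490)
Function('o')(z) = -17
Add(X, Mul(-1, Function('o')(Function('V')(-14)))) = Add(-4490, Mul(-1, -17)) = Add(-4490, 17) = -4473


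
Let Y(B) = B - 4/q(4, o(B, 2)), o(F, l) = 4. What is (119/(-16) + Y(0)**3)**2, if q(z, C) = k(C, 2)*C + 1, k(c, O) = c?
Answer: 343010520241/6179217664 ≈ 55.510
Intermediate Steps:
q(z, C) = 1 + C**2 (q(z, C) = C*C + 1 = C**2 + 1 = 1 + C**2)
Y(B) = -4/17 + B (Y(B) = B - 4/(1 + 4**2) = B - 4/(1 + 16) = B - 4/17 = -4/17 + B)
(119/(-16) + Y(0)**3)**2 = (119/(-16) + (-4/17 + 0)**3)**2 = (119*(-1/16) + (-4/17)**3)**2 = (-119/16 - 64/4913)**2 = (-585671/78608)**2 = 343010520241/6179217664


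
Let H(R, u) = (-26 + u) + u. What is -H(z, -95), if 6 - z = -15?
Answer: 216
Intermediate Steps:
z = 21 (z = 6 - 1*(-15) = 6 + 15 = 21)
H(R, u) = -26 + 2*u
-H(z, -95) = -(-26 + 2*(-95)) = -(-26 - 190) = -1*(-216) = 216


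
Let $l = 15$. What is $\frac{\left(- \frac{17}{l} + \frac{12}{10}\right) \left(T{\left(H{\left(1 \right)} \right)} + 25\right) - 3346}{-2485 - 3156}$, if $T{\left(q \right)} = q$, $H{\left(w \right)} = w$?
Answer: $\frac{50164}{84615} \approx 0.59285$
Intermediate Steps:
$\frac{\left(- \frac{17}{l} + \frac{12}{10}\right) \left(T{\left(H{\left(1 \right)} \right)} + 25\right) - 3346}{-2485 - 3156} = \frac{\left(- \frac{17}{15} + \frac{12}{10}\right) \left(1 + 25\right) - 3346}{-2485 - 3156} = \frac{\left(\left(-17\right) \frac{1}{15} + 12 \cdot \frac{1}{10}\right) 26 - 3346}{-5641} = \left(\left(- \frac{17}{15} + \frac{6}{5}\right) 26 - 3346\right) \left(- \frac{1}{5641}\right) = \left(\frac{1}{15} \cdot 26 - 3346\right) \left(- \frac{1}{5641}\right) = \left(\frac{26}{15} - 3346\right) \left(- \frac{1}{5641}\right) = \left(- \frac{50164}{15}\right) \left(- \frac{1}{5641}\right) = \frac{50164}{84615}$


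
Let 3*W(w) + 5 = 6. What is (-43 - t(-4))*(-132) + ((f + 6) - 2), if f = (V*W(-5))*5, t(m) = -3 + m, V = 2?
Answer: 14278/3 ≈ 4759.3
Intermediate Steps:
W(w) = ⅓ (W(w) = -5/3 + (⅓)*6 = -5/3 + 2 = ⅓)
f = 10/3 (f = (2*(⅓))*5 = (⅔)*5 = 10/3 ≈ 3.3333)
(-43 - t(-4))*(-132) + ((f + 6) - 2) = (-43 - (-3 - 4))*(-132) + ((10/3 + 6) - 2) = (-43 - 1*(-7))*(-132) + (28/3 - 2) = (-43 + 7)*(-132) + 22/3 = -36*(-132) + 22/3 = 4752 + 22/3 = 14278/3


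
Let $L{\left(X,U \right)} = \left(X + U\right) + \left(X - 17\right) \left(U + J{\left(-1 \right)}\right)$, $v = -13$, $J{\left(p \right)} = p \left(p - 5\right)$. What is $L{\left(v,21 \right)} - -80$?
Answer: $-722$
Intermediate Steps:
$J{\left(p \right)} = p \left(-5 + p\right)$
$L{\left(X,U \right)} = U + X + \left(-17 + X\right) \left(6 + U\right)$ ($L{\left(X,U \right)} = \left(X + U\right) + \left(X - 17\right) \left(U - \left(-5 - 1\right)\right) = \left(U + X\right) + \left(-17 + X\right) \left(U - -6\right) = \left(U + X\right) + \left(-17 + X\right) \left(U + 6\right) = \left(U + X\right) + \left(-17 + X\right) \left(6 + U\right) = U + X + \left(-17 + X\right) \left(6 + U\right)$)
$L{\left(v,21 \right)} - -80 = \left(-102 - 336 + 7 \left(-13\right) + 21 \left(-13\right)\right) - -80 = \left(-102 - 336 - 91 - 273\right) + 80 = -802 + 80 = -722$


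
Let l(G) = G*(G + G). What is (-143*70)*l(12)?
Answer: -2882880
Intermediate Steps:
l(G) = 2*G**2 (l(G) = G*(2*G) = 2*G**2)
(-143*70)*l(12) = (-143*70)*(2*12**2) = -20020*144 = -10010*288 = -2882880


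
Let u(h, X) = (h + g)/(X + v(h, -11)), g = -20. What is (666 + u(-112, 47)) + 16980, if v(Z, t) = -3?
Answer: 17643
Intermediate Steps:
u(h, X) = (-20 + h)/(-3 + X) (u(h, X) = (h - 20)/(X - 3) = (-20 + h)/(-3 + X))
(666 + u(-112, 47)) + 16980 = (666 + (-20 - 112)/(-3 + 47)) + 16980 = (666 - 132/44) + 16980 = (666 + (1/44)*(-132)) + 16980 = (666 - 3) + 16980 = 663 + 16980 = 17643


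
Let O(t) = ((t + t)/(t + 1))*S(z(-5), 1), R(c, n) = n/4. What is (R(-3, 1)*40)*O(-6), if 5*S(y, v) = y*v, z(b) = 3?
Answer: 72/5 ≈ 14.400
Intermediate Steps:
R(c, n) = n/4 (R(c, n) = n*(¼) = n/4)
S(y, v) = v*y/5 (S(y, v) = (y*v)/5 = (v*y)/5 = v*y/5)
O(t) = 6*t/(5*(1 + t)) (O(t) = ((t + t)/(t + 1))*((⅕)*1*3) = ((2*t)/(1 + t))*(⅗) = (2*t/(1 + t))*(⅗) = 6*t/(5*(1 + t)))
(R(-3, 1)*40)*O(-6) = (((¼)*1)*40)*((6/5)*(-6)/(1 - 6)) = ((¼)*40)*((6/5)*(-6)/(-5)) = 10*((6/5)*(-6)*(-⅕)) = 10*(36/25) = 72/5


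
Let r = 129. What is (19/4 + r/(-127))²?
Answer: 3598609/258064 ≈ 13.945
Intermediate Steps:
(19/4 + r/(-127))² = (19/4 + 129/(-127))² = (19*(¼) + 129*(-1/127))² = (19/4 - 129/127)² = (1897/508)² = 3598609/258064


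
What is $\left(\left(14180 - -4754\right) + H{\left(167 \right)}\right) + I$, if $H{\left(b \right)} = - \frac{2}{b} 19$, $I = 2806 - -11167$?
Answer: $\frac{5495431}{167} \approx 32907.0$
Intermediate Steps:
$I = 13973$ ($I = 2806 + 11167 = 13973$)
$H{\left(b \right)} = - \frac{38}{b}$
$\left(\left(14180 - -4754\right) + H{\left(167 \right)}\right) + I = \left(\left(14180 - -4754\right) - \frac{38}{167}\right) + 13973 = \left(\left(14180 + 4754\right) - \frac{38}{167}\right) + 13973 = \left(18934 - \frac{38}{167}\right) + 13973 = \frac{3161940}{167} + 13973 = \frac{5495431}{167}$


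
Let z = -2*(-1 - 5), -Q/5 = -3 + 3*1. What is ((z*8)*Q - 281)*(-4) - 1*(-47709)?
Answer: 48833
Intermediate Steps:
Q = 0 (Q = -5*(-3 + 3*1) = -5*(-3 + 3) = -5*0 = 0)
z = 12 (z = -2*(-6) = 12)
((z*8)*Q - 281)*(-4) - 1*(-47709) = ((12*8)*0 - 281)*(-4) - 1*(-47709) = (96*0 - 281)*(-4) + 47709 = (0 - 281)*(-4) + 47709 = -281*(-4) + 47709 = 1124 + 47709 = 48833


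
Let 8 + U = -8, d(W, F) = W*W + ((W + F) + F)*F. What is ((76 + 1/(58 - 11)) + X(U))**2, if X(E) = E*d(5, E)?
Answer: 115661888281/2209 ≈ 5.2359e+7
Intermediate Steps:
d(W, F) = W**2 + F*(W + 2*F) (d(W, F) = W**2 + ((F + W) + F)*F = W**2 + (W + 2*F)*F = W**2 + F*(W + 2*F))
U = -16 (U = -8 - 8 = -16)
X(E) = E*(25 + 2*E**2 + 5*E) (X(E) = E*(5**2 + 2*E**2 + E*5) = E*(25 + 2*E**2 + 5*E))
((76 + 1/(58 - 11)) + X(U))**2 = ((76 + 1/(58 - 11)) - 16*(25 + 2*(-16)**2 + 5*(-16)))**2 = ((76 + 1/47) - 16*(25 + 2*256 - 80))**2 = ((76 + 1/47) - 16*(25 + 512 - 80))**2 = (3573/47 - 16*457)**2 = (3573/47 - 7312)**2 = (-340091/47)**2 = 115661888281/2209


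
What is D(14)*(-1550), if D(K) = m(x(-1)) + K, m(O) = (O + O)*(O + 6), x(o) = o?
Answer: -6200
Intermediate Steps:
m(O) = 2*O*(6 + O) (m(O) = (2*O)*(6 + O) = 2*O*(6 + O))
D(K) = -10 + K (D(K) = 2*(-1)*(6 - 1) + K = 2*(-1)*5 + K = -10 + K)
D(14)*(-1550) = (-10 + 14)*(-1550) = 4*(-1550) = -6200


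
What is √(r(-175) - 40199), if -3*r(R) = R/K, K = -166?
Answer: I*√9969599946/498 ≈ 200.5*I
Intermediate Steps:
r(R) = R/498 (r(R) = -R/(3*(-166)) = -R*(-1)/(3*166) = -(-1)*R/498 = R/498)
√(r(-175) - 40199) = √((1/498)*(-175) - 40199) = √(-175/498 - 40199) = √(-20019277/498) = I*√9969599946/498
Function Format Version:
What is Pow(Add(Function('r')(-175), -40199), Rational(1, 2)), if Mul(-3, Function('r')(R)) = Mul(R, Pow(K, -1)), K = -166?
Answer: Mul(Rational(1, 498), I, Pow(9969599946, Rational(1, 2))) ≈ Mul(200.50, I)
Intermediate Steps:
Function('r')(R) = Mul(Rational(1, 498), R) (Function('r')(R) = Mul(Rational(-1, 3), Mul(R, Pow(-166, -1))) = Mul(Rational(-1, 3), Mul(R, Rational(-1, 166))) = Mul(Rational(-1, 3), Mul(Rational(-1, 166), R)) = Mul(Rational(1, 498), R))
Pow(Add(Function('r')(-175), -40199), Rational(1, 2)) = Pow(Add(Mul(Rational(1, 498), -175), -40199), Rational(1, 2)) = Pow(Add(Rational(-175, 498), -40199), Rational(1, 2)) = Pow(Rational(-20019277, 498), Rational(1, 2)) = Mul(Rational(1, 498), I, Pow(9969599946, Rational(1, 2)))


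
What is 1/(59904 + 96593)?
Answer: 1/156497 ≈ 6.3899e-6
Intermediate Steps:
1/(59904 + 96593) = 1/156497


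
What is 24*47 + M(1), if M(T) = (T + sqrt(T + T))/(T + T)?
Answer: 2257/2 + sqrt(2)/2 ≈ 1129.2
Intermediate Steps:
M(T) = (T + sqrt(2)*sqrt(T))/(2*T) (M(T) = (T + sqrt(2*T))/((2*T)) = (T + sqrt(2)*sqrt(T))*(1/(2*T)) = (T + sqrt(2)*sqrt(T))/(2*T))
24*47 + M(1) = 24*47 + (1/2 + sqrt(2)/(2*sqrt(1))) = 1128 + (1/2 + (1/2)*sqrt(2)*1) = 1128 + (1/2 + sqrt(2)/2) = 2257/2 + sqrt(2)/2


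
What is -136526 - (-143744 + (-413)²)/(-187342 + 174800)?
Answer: -1712282267/12542 ≈ -1.3652e+5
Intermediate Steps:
-136526 - (-143744 + (-413)²)/(-187342 + 174800) = -136526 - (-143744 + 170569)/(-12542) = -136526 - 26825*(-1)/12542 = -136526 - 1*(-26825/12542) = -136526 + 26825/12542 = -1712282267/12542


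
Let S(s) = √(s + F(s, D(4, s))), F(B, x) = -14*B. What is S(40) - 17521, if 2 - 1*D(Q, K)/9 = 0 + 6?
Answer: -17521 + 2*I*√130 ≈ -17521.0 + 22.803*I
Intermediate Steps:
D(Q, K) = -36 (D(Q, K) = 18 - 9*(0 + 6) = 18 - 9*6 = 18 - 54 = -36)
S(s) = √13*√(-s) (S(s) = √(s - 14*s) = √(-13*s) = √13*√(-s))
S(40) - 17521 = √13*√(-1*40) - 17521 = √13*√(-40) - 17521 = √13*(2*I*√10) - 17521 = 2*I*√130 - 17521 = -17521 + 2*I*√130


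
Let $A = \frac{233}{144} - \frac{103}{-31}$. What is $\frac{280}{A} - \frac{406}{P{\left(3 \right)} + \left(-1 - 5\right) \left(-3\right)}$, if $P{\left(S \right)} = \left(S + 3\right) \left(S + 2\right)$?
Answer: $\frac{5104183}{105864} \approx 48.215$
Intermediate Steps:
$P{\left(S \right)} = \left(2 + S\right) \left(3 + S\right)$ ($P{\left(S \right)} = \left(3 + S\right) \left(2 + S\right) = \left(2 + S\right) \left(3 + S\right)$)
$A = \frac{22055}{4464}$ ($A = 233 \cdot \frac{1}{144} - - \frac{103}{31} = \frac{233}{144} + \frac{103}{31} = \frac{22055}{4464} \approx 4.9406$)
$\frac{280}{A} - \frac{406}{P{\left(3 \right)} + \left(-1 - 5\right) \left(-3\right)} = \frac{280}{\frac{22055}{4464}} - \frac{406}{\left(6 + 3^{2} + 5 \cdot 3\right) + \left(-1 - 5\right) \left(-3\right)} = 280 \cdot \frac{4464}{22055} - \frac{406}{\left(6 + 9 + 15\right) + \left(-1 - 5\right) \left(-3\right)} = \frac{249984}{4411} - \frac{406}{30 - -18} = \frac{249984}{4411} - \frac{406}{30 + 18} = \frac{249984}{4411} - \frac{406}{48} = \frac{249984}{4411} - \frac{203}{24} = \frac{5104183}{105864}$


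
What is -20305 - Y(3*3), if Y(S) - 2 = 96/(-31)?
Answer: -629421/31 ≈ -20304.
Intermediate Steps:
Y(S) = -34/31 (Y(S) = 2 + 96/(-31) = 2 + 96*(-1/31) = 2 - 96/31 = -34/31)
-20305 - Y(3*3) = -20305 - 1*(-34/31) = -20305 + 34/31 = -629421/31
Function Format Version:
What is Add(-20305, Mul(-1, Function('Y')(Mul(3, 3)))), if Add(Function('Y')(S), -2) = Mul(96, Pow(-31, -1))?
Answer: Rational(-629421, 31) ≈ -20304.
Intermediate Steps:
Function('Y')(S) = Rational(-34, 31) (Function('Y')(S) = Add(2, Mul(96, Pow(-31, -1))) = Add(2, Mul(96, Rational(-1, 31))) = Add(2, Rational(-96, 31)) = Rational(-34, 31))
Add(-20305, Mul(-1, Function('Y')(Mul(3, 3)))) = Add(-20305, Mul(-1, Rational(-34, 31))) = Add(-20305, Rational(34, 31)) = Rational(-629421, 31)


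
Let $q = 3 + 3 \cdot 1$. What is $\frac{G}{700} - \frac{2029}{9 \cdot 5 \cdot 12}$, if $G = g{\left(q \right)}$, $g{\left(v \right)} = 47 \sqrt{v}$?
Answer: $- \frac{2029}{540} + \frac{47 \sqrt{6}}{700} \approx -3.5929$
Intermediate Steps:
$q = 6$ ($q = 3 + 3 = 6$)
$G = 47 \sqrt{6} \approx 115.13$
$\frac{G}{700} - \frac{2029}{9 \cdot 5 \cdot 12} = \frac{47 \sqrt{6}}{700} - \frac{2029}{9 \cdot 5 \cdot 12} = 47 \sqrt{6} \cdot \frac{1}{700} - \frac{2029}{45 \cdot 12} = \frac{47 \sqrt{6}}{700} - \frac{2029}{540} = - \frac{2029}{540} + \frac{47 \sqrt{6}}{700}$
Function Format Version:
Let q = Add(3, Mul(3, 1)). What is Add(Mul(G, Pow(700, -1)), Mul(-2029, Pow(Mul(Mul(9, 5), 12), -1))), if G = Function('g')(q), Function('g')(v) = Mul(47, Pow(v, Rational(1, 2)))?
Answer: Add(Rational(-2029, 540), Mul(Rational(47, 700), Pow(6, Rational(1, 2)))) ≈ -3.5929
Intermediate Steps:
q = 6 (q = Add(3, 3) = 6)
G = Mul(47, Pow(6, Rational(1, 2))) ≈ 115.13
Add(Mul(G, Pow(700, -1)), Mul(-2029, Pow(Mul(Mul(9, 5), 12), -1))) = Add(Mul(Mul(47, Pow(6, Rational(1, 2))), Pow(700, -1)), Mul(-2029, Pow(Mul(Mul(9, 5), 12), -1))) = Add(Mul(Mul(47, Pow(6, Rational(1, 2))), Rational(1, 700)), Mul(-2029, Pow(Mul(45, 12), -1))) = Add(Mul(Rational(47, 700), Pow(6, Rational(1, 2))), Mul(-2029, Pow(540, -1))) = Add(Mul(Rational(47, 700), Pow(6, Rational(1, 2))), Mul(-2029, Rational(1, 540))) = Add(Mul(Rational(47, 700), Pow(6, Rational(1, 2))), Rational(-2029, 540)) = Add(Rational(-2029, 540), Mul(Rational(47, 700), Pow(6, Rational(1, 2))))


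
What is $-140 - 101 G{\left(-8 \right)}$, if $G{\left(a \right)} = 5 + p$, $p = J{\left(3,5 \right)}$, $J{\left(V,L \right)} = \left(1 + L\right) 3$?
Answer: $-2463$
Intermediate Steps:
$J{\left(V,L \right)} = 3 + 3 L$
$p = 18$ ($p = 3 + 3 \cdot 5 = 3 + 15 = 18$)
$G{\left(a \right)} = 23$ ($G{\left(a \right)} = 5 + 18 = 23$)
$-140 - 101 G{\left(-8 \right)} = -140 - 2323 = -2463$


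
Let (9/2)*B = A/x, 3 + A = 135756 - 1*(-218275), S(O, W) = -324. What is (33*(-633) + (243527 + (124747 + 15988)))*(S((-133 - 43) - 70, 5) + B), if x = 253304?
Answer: -33517816581773/284967 ≈ -1.1762e+8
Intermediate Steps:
A = 354028 (A = -3 + (135756 - 1*(-218275)) = -3 + (135756 + 218275) = -3 + 354031 = 354028)
B = 88507/284967 (B = 2*(354028/253304)/9 = 2*(354028*(1/253304))/9 = (2/9)*(88507/63326) = 88507/284967 ≈ 0.31059)
(33*(-633) + (243527 + (124747 + 15988)))*(S((-133 - 43) - 70, 5) + B) = (33*(-633) + (243527 + (124747 + 15988)))*(-324 + 88507/284967) = (-20889 + (243527 + 140735))*(-92240801/284967) = (-20889 + 384262)*(-92240801/284967) = 363373*(-92240801/284967) = -33517816581773/284967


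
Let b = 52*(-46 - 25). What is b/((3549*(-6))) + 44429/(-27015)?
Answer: -10850407/7375095 ≈ -1.4712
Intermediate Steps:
b = -3692 (b = 52*(-71) = -3692)
b/((3549*(-6))) + 44429/(-27015) = -3692/(3549*(-6)) + 44429/(-27015) = -3692/(-21294) + 44429*(-1/27015) = -3692*(-1/21294) - 44429/27015 = 142/819 - 44429/27015 = -10850407/7375095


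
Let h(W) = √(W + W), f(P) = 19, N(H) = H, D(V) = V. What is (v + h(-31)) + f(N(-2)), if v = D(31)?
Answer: 50 + I*√62 ≈ 50.0 + 7.874*I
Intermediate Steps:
h(W) = √2*√W (h(W) = √(2*W) = √2*√W)
v = 31
(v + h(-31)) + f(N(-2)) = (31 + √2*√(-31)) + 19 = (31 + √2*(I*√31)) + 19 = (31 + I*√62) + 19 = 50 + I*√62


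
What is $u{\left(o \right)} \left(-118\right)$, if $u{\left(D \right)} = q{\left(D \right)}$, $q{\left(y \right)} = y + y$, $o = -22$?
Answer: $5192$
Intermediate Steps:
$q{\left(y \right)} = 2 y$
$u{\left(D \right)} = 2 D$
$u{\left(o \right)} \left(-118\right) = 2 \left(-22\right) \left(-118\right) = \left(-44\right) \left(-118\right) = 5192$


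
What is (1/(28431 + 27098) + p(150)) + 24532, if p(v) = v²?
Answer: 2611639929/55529 ≈ 47032.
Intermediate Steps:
(1/(28431 + 27098) + p(150)) + 24532 = (1/(28431 + 27098) + 150²) + 24532 = (1/55529 + 22500) + 24532 = 1249402501/55529 + 24532 = 2611639929/55529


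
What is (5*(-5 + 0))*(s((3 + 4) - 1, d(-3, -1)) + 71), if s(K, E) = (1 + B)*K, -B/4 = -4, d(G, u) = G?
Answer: -4325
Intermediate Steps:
B = 16 (B = -4*(-4) = 16)
s(K, E) = 17*K (s(K, E) = (1 + 16)*K = 17*K)
(5*(-5 + 0))*(s((3 + 4) - 1, d(-3, -1)) + 71) = (5*(-5 + 0))*(17*((3 + 4) - 1) + 71) = (5*(-5))*(17*(7 - 1) + 71) = -25*(17*6 + 71) = -25*(102 + 71) = -25*173 = -4325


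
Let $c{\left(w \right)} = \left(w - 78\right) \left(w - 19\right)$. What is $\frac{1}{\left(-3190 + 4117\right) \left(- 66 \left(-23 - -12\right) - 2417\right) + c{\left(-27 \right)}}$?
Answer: $- \frac{1}{1562727} \approx -6.3991 \cdot 10^{-7}$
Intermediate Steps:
$c{\left(w \right)} = \left(-78 + w\right) \left(-19 + w\right)$
$\frac{1}{\left(-3190 + 4117\right) \left(- 66 \left(-23 - -12\right) - 2417\right) + c{\left(-27 \right)}} = \frac{1}{\left(-3190 + 4117\right) \left(- 66 \left(-23 - -12\right) - 2417\right) + \left(1482 + \left(-27\right)^{2} - -2619\right)} = \frac{1}{927 \left(- 66 \left(-23 + 12\right) - 2417\right) + \left(1482 + 729 + 2619\right)} = \frac{1}{927 \left(\left(-66\right) \left(-11\right) - 2417\right) + 4830} = \frac{1}{927 \left(726 - 2417\right) + 4830} = \frac{1}{927 \left(-1691\right) + 4830} = \frac{1}{-1567557 + 4830} = \frac{1}{-1562727} = - \frac{1}{1562727}$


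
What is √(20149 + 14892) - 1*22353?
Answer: -22353 + √35041 ≈ -22166.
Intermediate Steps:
√(20149 + 14892) - 1*22353 = √35041 - 22353 = -22353 + √35041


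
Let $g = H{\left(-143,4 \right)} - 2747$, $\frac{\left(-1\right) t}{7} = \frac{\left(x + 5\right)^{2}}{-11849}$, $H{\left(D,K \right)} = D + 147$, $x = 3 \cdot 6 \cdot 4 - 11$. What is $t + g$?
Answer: $- \frac{32471315}{11849} \approx -2740.4$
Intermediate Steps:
$x = 61$ ($x = 18 \cdot 4 - 11 = 72 - 11 = 61$)
$H{\left(D,K \right)} = 147 + D$
$t = \frac{30492}{11849}$ ($t = - 7 \frac{\left(61 + 5\right)^{2}}{-11849} = - 7 \cdot 66^{2} \left(- \frac{1}{11849}\right) = - 7 \cdot 4356 \left(- \frac{1}{11849}\right) = \left(-7\right) \left(- \frac{4356}{11849}\right) = \frac{30492}{11849} \approx 2.5734$)
$g = -2743$ ($g = \left(147 - 143\right) - 2747 = 4 - 2747 = -2743$)
$t + g = \frac{30492}{11849} - 2743 = - \frac{32471315}{11849}$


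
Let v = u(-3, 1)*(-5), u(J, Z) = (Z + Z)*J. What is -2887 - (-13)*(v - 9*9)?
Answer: -3550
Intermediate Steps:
u(J, Z) = 2*J*Z (u(J, Z) = (2*Z)*J = 2*J*Z)
v = 30 (v = (2*(-3)*1)*(-5) = -6*(-5) = 30)
-2887 - (-13)*(v - 9*9) = -2887 - (-13)*(30 - 9*9) = -2887 - (-13)*(30 - 81) = -2887 - (-13)*(-51) = -2887 - 1*663 = -2887 - 663 = -3550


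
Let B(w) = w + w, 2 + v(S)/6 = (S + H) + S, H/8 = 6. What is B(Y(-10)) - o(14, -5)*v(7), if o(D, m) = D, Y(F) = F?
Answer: -5060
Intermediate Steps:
H = 48 (H = 8*6 = 48)
v(S) = 276 + 12*S (v(S) = -12 + 6*((S + 48) + S) = -12 + 6*((48 + S) + S) = -12 + 6*(48 + 2*S) = -12 + (288 + 12*S) = 276 + 12*S)
B(w) = 2*w
B(Y(-10)) - o(14, -5)*v(7) = 2*(-10) - 14*(276 + 12*7) = -20 - 14*(276 + 84) = -20 - 14*360 = -20 - 1*5040 = -20 - 5040 = -5060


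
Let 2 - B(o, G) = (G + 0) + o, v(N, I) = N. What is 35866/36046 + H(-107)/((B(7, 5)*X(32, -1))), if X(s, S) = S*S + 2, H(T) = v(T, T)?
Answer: 2466451/540690 ≈ 4.5617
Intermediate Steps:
H(T) = T
X(s, S) = 2 + S**2 (X(s, S) = S**2 + 2 = 2 + S**2)
B(o, G) = 2 - G - o (B(o, G) = 2 - ((G + 0) + o) = 2 - (G + o) = 2 + (-G - o) = 2 - G - o)
35866/36046 + H(-107)/((B(7, 5)*X(32, -1))) = 35866/36046 - 107*1/((2 + (-1)**2)*(2 - 1*5 - 1*7)) = 35866*(1/36046) - 107*1/((2 + 1)*(2 - 5 - 7)) = 17933/18023 - 107/((-10*3)) = 17933/18023 - 107/(-30) = 17933/18023 - 107*(-1/30) = 17933/18023 + 107/30 = 2466451/540690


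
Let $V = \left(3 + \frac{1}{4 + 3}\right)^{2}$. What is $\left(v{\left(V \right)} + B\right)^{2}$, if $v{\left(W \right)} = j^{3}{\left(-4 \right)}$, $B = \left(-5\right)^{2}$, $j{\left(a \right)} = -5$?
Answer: $10000$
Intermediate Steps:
$B = 25$
$V = \frac{484}{49}$ ($V = \left(3 + \frac{1}{7}\right)^{2} = \left(\frac{22}{7}\right)^{2} = \frac{484}{49} \approx 9.8775$)
$v{\left(W \right)} = -125$ ($v{\left(W \right)} = \left(-5\right)^{3} = -125$)
$\left(v{\left(V \right)} + B\right)^{2} = \left(-125 + 25\right)^{2} = \left(-100\right)^{2} = 10000$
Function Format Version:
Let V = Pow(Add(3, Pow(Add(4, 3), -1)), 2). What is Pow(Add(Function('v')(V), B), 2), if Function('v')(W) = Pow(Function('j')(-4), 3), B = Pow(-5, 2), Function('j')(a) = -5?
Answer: 10000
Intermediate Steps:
B = 25
V = Rational(484, 49) (V = Pow(Add(3, Pow(7, -1)), 2) = Pow(Add(3, Rational(1, 7)), 2) = Pow(Rational(22, 7), 2) = Rational(484, 49) ≈ 9.8775)
Function('v')(W) = -125 (Function('v')(W) = Pow(-5, 3) = -125)
Pow(Add(Function('v')(V), B), 2) = Pow(Add(-125, 25), 2) = Pow(-100, 2) = 10000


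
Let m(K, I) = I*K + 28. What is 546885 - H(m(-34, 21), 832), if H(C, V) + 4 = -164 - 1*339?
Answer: 547392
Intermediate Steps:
m(K, I) = 28 + I*K
H(C, V) = -507 (H(C, V) = -4 + (-164 - 1*339) = -4 + (-164 - 339) = -4 - 503 = -507)
546885 - H(m(-34, 21), 832) = 546885 - 1*(-507) = 546885 + 507 = 547392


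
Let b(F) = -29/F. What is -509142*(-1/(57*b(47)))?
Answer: -7976558/551 ≈ -14477.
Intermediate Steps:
-509142*(-1/(57*b(47))) = -509142/(-29/47*(-57)) = -509142/(-29*1/47*(-57)) = -509142/((-29/47*(-57))) = -509142/1653/47 = -509142*47/1653 = -7976558/551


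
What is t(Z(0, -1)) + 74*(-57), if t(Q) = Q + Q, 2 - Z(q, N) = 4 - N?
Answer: -4224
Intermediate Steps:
Z(q, N) = -2 + N (Z(q, N) = 2 - (4 - N) = 2 + (-4 + N) = -2 + N)
t(Q) = 2*Q
t(Z(0, -1)) + 74*(-57) = 2*(-2 - 1) + 74*(-57) = 2*(-3) - 4218 = -6 - 4218 = -4224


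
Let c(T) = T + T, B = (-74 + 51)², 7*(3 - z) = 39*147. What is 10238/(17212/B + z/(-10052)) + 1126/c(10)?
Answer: 40128559649/108404180 ≈ 370.18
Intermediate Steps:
z = -816 (z = 3 - 39*147/7 = 3 - ⅐*5733 = 3 - 819 = -816)
B = 529 (B = (-23)² = 529)
c(T) = 2*T
10238/(17212/B + z/(-10052)) + 1126/c(10) = 10238/(17212/529 - 816/(-10052)) + 1126/((2*10)) = 10238/(17212*(1/529) - 816*(-1/10052)) + 1126/20 = 10238/(17212/529 + 204/2513) + 1126*(1/20) = 10238/(43361672/1329377) + 563/10 = 10238*(1329377/43361672) + 563/10 = 6805080863/21680836 + 563/10 = 40128559649/108404180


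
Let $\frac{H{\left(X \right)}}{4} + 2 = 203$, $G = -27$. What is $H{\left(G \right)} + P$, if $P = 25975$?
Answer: $26779$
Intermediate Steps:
$H{\left(X \right)} = 804$ ($H{\left(X \right)} = -8 + 4 \cdot 203 = -8 + 812 = 804$)
$H{\left(G \right)} + P = 804 + 25975 = 26779$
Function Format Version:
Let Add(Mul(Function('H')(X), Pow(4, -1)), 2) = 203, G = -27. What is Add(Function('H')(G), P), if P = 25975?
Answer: 26779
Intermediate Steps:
Function('H')(X) = 804 (Function('H')(X) = Add(-8, Mul(4, 203)) = Add(-8, 812) = 804)
Add(Function('H')(G), P) = Add(804, 25975) = 26779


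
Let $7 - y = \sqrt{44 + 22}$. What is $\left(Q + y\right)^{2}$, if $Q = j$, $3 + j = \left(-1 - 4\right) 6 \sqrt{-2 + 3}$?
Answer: $\left(26 + \sqrt{66}\right)^{2} \approx 1164.4$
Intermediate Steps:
$j = -33$ ($j = -3 + \left(-1 - 4\right) 6 \sqrt{-2 + 3} = -3 + \left(-1 - 4\right) 6 \sqrt{1} = -3 + \left(-5\right) 6 \cdot 1 = -3 - 30 = -33$)
$Q = -33$
$y = 7 - \sqrt{66}$ ($y = 7 - \sqrt{44 + 22} = 7 - \sqrt{66} \approx -1.124$)
$\left(Q + y\right)^{2} = \left(-33 + \left(7 - \sqrt{66}\right)\right)^{2} = \left(-26 - \sqrt{66}\right)^{2}$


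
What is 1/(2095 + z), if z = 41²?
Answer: 1/3776 ≈ 0.00026483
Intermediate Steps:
z = 1681
1/(2095 + z) = 1/(2095 + 1681) = 1/3776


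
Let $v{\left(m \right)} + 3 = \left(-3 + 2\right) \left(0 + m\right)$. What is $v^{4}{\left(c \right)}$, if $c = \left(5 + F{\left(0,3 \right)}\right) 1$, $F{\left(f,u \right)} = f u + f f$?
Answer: $4096$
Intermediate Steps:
$F{\left(f,u \right)} = f^{2} + f u$ ($F{\left(f,u \right)} = f u + f^{2} = f^{2} + f u$)
$c = 5$ ($c = \left(5 + 0 \left(0 + 3\right)\right) 1 = \left(5 + 0 \cdot 3\right) 1 = \left(5 + 0\right) 1 = 5 \cdot 1 = 5$)
$v{\left(m \right)} = -3 - m$ ($v{\left(m \right)} = -3 + \left(-3 + 2\right) \left(0 + m\right) = -3 - m$)
$v^{4}{\left(c \right)} = \left(-3 - 5\right)^{4} = \left(-8\right)^{4} = 4096$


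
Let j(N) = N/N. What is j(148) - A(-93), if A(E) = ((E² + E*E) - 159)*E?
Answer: 1593928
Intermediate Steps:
j(N) = 1
A(E) = E*(-159 + 2*E²) (A(E) = ((E² + E²) - 159)*E = (2*E² - 159)*E = (-159 + 2*E²)*E = E*(-159 + 2*E²))
j(148) - A(-93) = 1 - (-93)*(-159 + 2*(-93)²) = 1 - (-93)*(-159 + 2*8649) = 1 - (-93)*(-159 + 17298) = 1 - (-93)*17139 = 1 - 1*(-1593927) = 1 + 1593927 = 1593928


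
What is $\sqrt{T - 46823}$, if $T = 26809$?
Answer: $i \sqrt{20014} \approx 141.47 i$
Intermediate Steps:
$\sqrt{T - 46823} = \sqrt{26809 - 46823} = \sqrt{-20014} = i \sqrt{20014}$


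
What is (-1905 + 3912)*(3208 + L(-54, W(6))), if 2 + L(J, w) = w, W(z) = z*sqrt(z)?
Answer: 6434442 + 12042*sqrt(6) ≈ 6.4639e+6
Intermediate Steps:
W(z) = z**(3/2)
L(J, w) = -2 + w
(-1905 + 3912)*(3208 + L(-54, W(6))) = (-1905 + 3912)*(3208 + (-2 + 6**(3/2))) = 2007*(3208 + (-2 + 6*sqrt(6))) = 2007*(3206 + 6*sqrt(6)) = 6434442 + 12042*sqrt(6)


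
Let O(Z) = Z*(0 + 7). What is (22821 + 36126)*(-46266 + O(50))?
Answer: -2706610452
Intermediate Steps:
O(Z) = 7*Z (O(Z) = Z*7 = 7*Z)
(22821 + 36126)*(-46266 + O(50)) = (22821 + 36126)*(-46266 + 7*50) = 58947*(-46266 + 350) = 58947*(-45916) = -2706610452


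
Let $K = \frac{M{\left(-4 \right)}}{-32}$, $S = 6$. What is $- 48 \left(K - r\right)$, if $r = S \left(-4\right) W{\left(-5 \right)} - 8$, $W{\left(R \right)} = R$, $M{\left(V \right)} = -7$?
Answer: $\frac{10731}{2} \approx 5365.5$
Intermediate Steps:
$r = 112$ ($r = 6 \left(-4\right) \left(-5\right) - 8 = \left(-24\right) \left(-5\right) - 8 = 120 - 8 = 112$)
$K = \frac{7}{32}$ ($K = - \frac{7}{-32} = \left(-7\right) \left(- \frac{1}{32}\right) = \frac{7}{32} \approx 0.21875$)
$- 48 \left(K - r\right) = - 48 \left(\frac{7}{32} - 112\right) = \left(-48\right) \left(- \frac{3577}{32}\right) = \frac{10731}{2}$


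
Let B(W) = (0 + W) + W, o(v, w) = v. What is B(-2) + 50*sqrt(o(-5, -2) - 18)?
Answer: -4 + 50*I*sqrt(23) ≈ -4.0 + 239.79*I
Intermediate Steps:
B(W) = 2*W (B(W) = W + W = 2*W)
B(-2) + 50*sqrt(o(-5, -2) - 18) = 2*(-2) + 50*sqrt(-5 - 18) = -4 + 50*sqrt(-23) = -4 + 50*(I*sqrt(23)) = -4 + 50*I*sqrt(23)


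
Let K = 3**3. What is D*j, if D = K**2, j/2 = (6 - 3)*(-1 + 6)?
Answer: 21870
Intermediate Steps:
K = 27
j = 30 (j = 2*((6 - 3)*(-1 + 6)) = 2*(3*5) = 2*15 = 30)
D = 729 (D = 27**2 = 729)
D*j = 729*30 = 21870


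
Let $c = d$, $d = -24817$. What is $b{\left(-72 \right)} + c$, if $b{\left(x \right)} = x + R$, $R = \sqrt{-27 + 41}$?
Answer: $-24889 + \sqrt{14} \approx -24885.0$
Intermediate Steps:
$R = \sqrt{14} \approx 3.7417$
$c = -24817$
$b{\left(x \right)} = x + \sqrt{14}$
$b{\left(-72 \right)} + c = \left(-72 + \sqrt{14}\right) - 24817 = -24889 + \sqrt{14}$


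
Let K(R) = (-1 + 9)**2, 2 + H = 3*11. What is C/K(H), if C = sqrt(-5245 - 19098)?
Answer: I*sqrt(24343)/64 ≈ 2.4379*I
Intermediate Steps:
H = 31 (H = -2 + 3*11 = -2 + 33 = 31)
K(R) = 64 (K(R) = 8**2 = 64)
C = I*sqrt(24343) (C = sqrt(-24343) = I*sqrt(24343) ≈ 156.02*I)
C/K(H) = (I*sqrt(24343))/64 = (I*sqrt(24343))*(1/64) = I*sqrt(24343)/64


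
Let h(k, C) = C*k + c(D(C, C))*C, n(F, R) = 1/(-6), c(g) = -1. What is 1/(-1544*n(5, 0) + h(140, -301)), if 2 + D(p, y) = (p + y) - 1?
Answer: -3/124745 ≈ -2.4049e-5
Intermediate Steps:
D(p, y) = -3 + p + y (D(p, y) = -2 + ((p + y) - 1) = -2 + (-1 + p + y) = -3 + p + y)
n(F, R) = -1/6
h(k, C) = -C + C*k (h(k, C) = C*k - C = -C + C*k)
1/(-1544*n(5, 0) + h(140, -301)) = 1/(-1544*(-1/6) - 301*(-1 + 140)) = 1/(772/3 - 301*139) = 1/(772/3 - 41839) = 1/(-124745/3) = -3/124745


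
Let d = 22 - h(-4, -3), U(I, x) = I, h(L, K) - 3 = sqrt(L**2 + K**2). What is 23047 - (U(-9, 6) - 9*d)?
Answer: 23182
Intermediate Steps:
h(L, K) = 3 + sqrt(K**2 + L**2) (h(L, K) = 3 + sqrt(L**2 + K**2) = 3 + sqrt(K**2 + L**2))
d = 14 (d = 22 - (3 + sqrt((-3)**2 + (-4)**2)) = 22 - (3 + sqrt(9 + 16)) = 22 - (3 + sqrt(25)) = 22 - (3 + 5) = 22 - 1*8 = 22 - 8 = 14)
23047 - (U(-9, 6) - 9*d) = 23047 - (-9 - 9*14) = 23047 - (-9 - 126) = 23047 - 1*(-135) = 23047 + 135 = 23182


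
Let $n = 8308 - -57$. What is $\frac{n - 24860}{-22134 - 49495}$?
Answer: $\frac{16495}{71629} \approx 0.23028$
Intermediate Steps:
$n = 8365$ ($n = 8308 + 57 = 8365$)
$\frac{n - 24860}{-22134 - 49495} = \frac{8365 - 24860}{-22134 - 49495} = - \frac{16495}{-71629} = \left(-16495\right) \left(- \frac{1}{71629}\right) = \frac{16495}{71629}$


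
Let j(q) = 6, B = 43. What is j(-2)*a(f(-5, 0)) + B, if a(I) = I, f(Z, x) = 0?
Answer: 43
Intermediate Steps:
j(-2)*a(f(-5, 0)) + B = 6*0 + 43 = 0 + 43 = 43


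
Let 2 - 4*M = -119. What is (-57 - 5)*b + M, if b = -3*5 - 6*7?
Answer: 14257/4 ≈ 3564.3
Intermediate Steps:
M = 121/4 (M = ½ - ¼*(-119) = ½ + 119/4 = 121/4 ≈ 30.250)
b = -57 (b = -15 - 42 = -57)
(-57 - 5)*b + M = (-57 - 5)*(-57) + 121/4 = -62*(-57) + 121/4 = 3534 + 121/4 = 14257/4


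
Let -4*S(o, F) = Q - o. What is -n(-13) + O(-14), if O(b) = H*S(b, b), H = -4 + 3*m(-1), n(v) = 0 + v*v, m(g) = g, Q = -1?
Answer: -585/4 ≈ -146.25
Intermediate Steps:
n(v) = v² (n(v) = 0 + v² = v²)
H = -7 (H = -4 + 3*(-1) = -4 - 3 = -7)
S(o, F) = ¼ + o/4 (S(o, F) = -(-1 - o)/4 = ¼ + o/4)
O(b) = -7/4 - 7*b/4 (O(b) = -7*(¼ + b/4) = -7/4 - 7*b/4)
-n(-13) + O(-14) = -1*(-13)² + (-7/4 - 7/4*(-14)) = -1*169 + (-7/4 + 49/2) = -169 + 91/4 = -585/4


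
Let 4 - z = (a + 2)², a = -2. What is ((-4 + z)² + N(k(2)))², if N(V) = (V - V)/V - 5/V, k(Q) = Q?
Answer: 25/4 ≈ 6.2500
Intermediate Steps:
z = 4 (z = 4 - (-2 + 2)² = 4 - 1*0² = 4 - 1*0 = 4 + 0 = 4)
N(V) = -5/V (N(V) = 0/V - 5/V = 0 - 5/V = -5/V)
((-4 + z)² + N(k(2)))² = ((-4 + 4)² - 5/2)² = (0² - 5*½)² = (0 - 5/2)² = (-5/2)² = 25/4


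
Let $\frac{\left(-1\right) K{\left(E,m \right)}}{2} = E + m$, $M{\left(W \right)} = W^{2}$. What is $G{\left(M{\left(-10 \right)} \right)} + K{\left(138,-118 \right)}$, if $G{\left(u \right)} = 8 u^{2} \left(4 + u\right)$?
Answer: $8319960$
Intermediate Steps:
$K{\left(E,m \right)} = - 2 E - 2 m$ ($K{\left(E,m \right)} = - 2 \left(E + m\right) = - 2 E - 2 m$)
$G{\left(u \right)} = 8 u^{2} \left(4 + u\right)$
$G{\left(M{\left(-10 \right)} \right)} + K{\left(138,-118 \right)} = 8 \left(\left(-10\right)^{2}\right)^{2} \left(4 + \left(-10\right)^{2}\right) - 40 = 8 \cdot 100^{2} \left(4 + 100\right) + \left(-276 + 236\right) = 8 \cdot 10000 \cdot 104 - 40 = 8320000 - 40 = 8319960$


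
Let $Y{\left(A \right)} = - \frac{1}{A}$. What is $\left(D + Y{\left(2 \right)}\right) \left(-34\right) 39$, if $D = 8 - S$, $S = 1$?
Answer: $-8619$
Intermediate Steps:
$D = 7$ ($D = 8 - 1 = 7$)
$\left(D + Y{\left(2 \right)}\right) \left(-34\right) 39 = \left(7 - \frac{1}{2}\right) \left(-34\right) 39 = \frac{13}{2} \left(-34\right) 39 = \left(-221\right) 39 = -8619$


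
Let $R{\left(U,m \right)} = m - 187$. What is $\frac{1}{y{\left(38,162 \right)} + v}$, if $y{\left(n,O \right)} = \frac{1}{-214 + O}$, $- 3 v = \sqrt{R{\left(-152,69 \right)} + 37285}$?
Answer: $\frac{156}{33499853} - \frac{2704 \sqrt{37167}}{33499853} \approx -0.015557$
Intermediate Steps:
$R{\left(U,m \right)} = -187 + m$
$v = - \frac{\sqrt{37167}}{3}$ ($v = - \frac{\sqrt{\left(-187 + 69\right) + 37285}}{3} = - \frac{\sqrt{-118 + 37285}}{3} = - \frac{\sqrt{37167}}{3} \approx -64.262$)
$\frac{1}{y{\left(38,162 \right)} + v} = \frac{1}{\frac{1}{-214 + 162} - \frac{\sqrt{37167}}{3}} = \frac{1}{\frac{1}{-52} - \frac{\sqrt{37167}}{3}} = \frac{1}{- \frac{1}{52} - \frac{\sqrt{37167}}{3}}$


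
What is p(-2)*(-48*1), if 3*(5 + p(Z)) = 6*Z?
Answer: 432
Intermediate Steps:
p(Z) = -5 + 2*Z (p(Z) = -5 + (6*Z)/3 = -5 + 2*Z)
p(-2)*(-48*1) = (-5 + 2*(-2))*(-48*1) = (-5 - 4)*(-48) = -9*(-48) = 432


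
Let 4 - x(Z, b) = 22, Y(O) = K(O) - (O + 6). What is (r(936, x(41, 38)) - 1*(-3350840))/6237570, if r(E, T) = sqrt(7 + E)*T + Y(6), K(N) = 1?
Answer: 1116943/2079190 - 3*sqrt(943)/1039595 ≈ 0.53711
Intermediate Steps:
Y(O) = -5 - O (Y(O) = 1 - (O + 6) = 1 - (6 + O) = 1 + (-6 - O) = -5 - O)
x(Z, b) = -18 (x(Z, b) = 4 - 1*22 = 4 - 22 = -18)
r(E, T) = -11 + T*sqrt(7 + E) (r(E, T) = sqrt(7 + E)*T + (-5 - 1*6) = T*sqrt(7 + E) + (-5 - 6) = T*sqrt(7 + E) - 11 = -11 + T*sqrt(7 + E))
(r(936, x(41, 38)) - 1*(-3350840))/6237570 = ((-11 - 18*sqrt(7 + 936)) - 1*(-3350840))/6237570 = ((-11 - 18*sqrt(943)) + 3350840)*(1/6237570) = (3350829 - 18*sqrt(943))*(1/6237570) = 1116943/2079190 - 3*sqrt(943)/1039595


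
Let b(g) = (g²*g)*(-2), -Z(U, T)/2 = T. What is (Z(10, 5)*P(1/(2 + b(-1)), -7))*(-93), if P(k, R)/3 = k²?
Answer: 1395/8 ≈ 174.38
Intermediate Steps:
Z(U, T) = -2*T
b(g) = -2*g³ (b(g) = g³*(-2) = -2*g³)
P(k, R) = 3*k²
(Z(10, 5)*P(1/(2 + b(-1)), -7))*(-93) = ((-2*5)*(3*(1/(2 - 2*(-1)³))²))*(-93) = -30*(1/(2 - 2*(-1)))²*(-93) = -30*(1/(2 + 2))²*(-93) = -30*(1/4)²*(-93) = -30*(¼)²*(-93) = -30/16*(-93) = -10*3/16*(-93) = -15/8*(-93) = 1395/8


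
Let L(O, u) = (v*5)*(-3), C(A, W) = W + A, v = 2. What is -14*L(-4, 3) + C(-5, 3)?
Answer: 418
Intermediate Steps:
C(A, W) = A + W
L(O, u) = -30 (L(O, u) = (2*5)*(-3) = 10*(-3) = -30)
-14*L(-4, 3) + C(-5, 3) = -14*(-30) + (-5 + 3) = 420 - 2 = 418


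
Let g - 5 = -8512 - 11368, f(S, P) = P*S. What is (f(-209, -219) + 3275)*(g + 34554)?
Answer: 719946234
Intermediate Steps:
g = -19875 (g = 5 + (-8512 - 11368) = 5 - 19880 = -19875)
(f(-209, -219) + 3275)*(g + 34554) = (-219*(-209) + 3275)*(-19875 + 34554) = (45771 + 3275)*14679 = 49046*14679 = 719946234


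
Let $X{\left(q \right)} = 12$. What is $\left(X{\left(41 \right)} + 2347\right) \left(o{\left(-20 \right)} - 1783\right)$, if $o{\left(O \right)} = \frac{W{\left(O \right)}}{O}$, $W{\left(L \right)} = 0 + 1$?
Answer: $- \frac{84124299}{20} \approx -4.2062 \cdot 10^{6}$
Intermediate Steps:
$W{\left(L \right)} = 1$
$o{\left(O \right)} = \frac{1}{O}$ ($o{\left(O \right)} = 1 \frac{1}{O} = \frac{1}{O}$)
$\left(X{\left(41 \right)} + 2347\right) \left(o{\left(-20 \right)} - 1783\right) = \left(12 + 2347\right) \left(\frac{1}{-20} - 1783\right) = 2359 \left(- \frac{1}{20} - 1783\right) = 2359 \left(- \frac{35661}{20}\right) = - \frac{84124299}{20}$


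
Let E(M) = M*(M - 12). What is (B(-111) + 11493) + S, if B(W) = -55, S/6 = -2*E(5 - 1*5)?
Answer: 11438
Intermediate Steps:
E(M) = M*(-12 + M)
S = 0 (S = 6*(-2*(5 - 1*5)*(-12 + (5 - 1*5))) = 6*(-2*(5 - 5)*(-12 + (5 - 5))) = 6*(-0*(-12 + 0)) = 6*(-0*(-12)) = 6*(-2*0) = 6*0 = 0)
(B(-111) + 11493) + S = (-55 + 11493) + 0 = 11438 + 0 = 11438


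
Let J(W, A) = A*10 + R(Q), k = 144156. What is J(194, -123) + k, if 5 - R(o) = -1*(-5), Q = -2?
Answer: 142926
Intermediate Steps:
R(o) = 0 (R(o) = 5 - (-1)*(-5) = 5 - 1*5 = 5 - 5 = 0)
J(W, A) = 10*A (J(W, A) = A*10 + 0 = 10*A + 0 = 10*A)
J(194, -123) + k = 10*(-123) + 144156 = -1230 + 144156 = 142926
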